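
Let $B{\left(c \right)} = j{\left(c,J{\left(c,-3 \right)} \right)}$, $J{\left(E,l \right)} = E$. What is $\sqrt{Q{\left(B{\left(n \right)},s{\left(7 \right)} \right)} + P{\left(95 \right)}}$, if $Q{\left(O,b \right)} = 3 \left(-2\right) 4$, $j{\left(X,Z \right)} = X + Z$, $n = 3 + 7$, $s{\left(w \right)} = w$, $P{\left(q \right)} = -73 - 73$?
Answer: $i \sqrt{170} \approx 13.038 i$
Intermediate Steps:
$P{\left(q \right)} = -146$ ($P{\left(q \right)} = -73 - 73 = -146$)
$n = 10$
$B{\left(c \right)} = 2 c$ ($B{\left(c \right)} = c + c = 2 c$)
$Q{\left(O,b \right)} = -24$ ($Q{\left(O,b \right)} = \left(-6\right) 4 = -24$)
$\sqrt{Q{\left(B{\left(n \right)},s{\left(7 \right)} \right)} + P{\left(95 \right)}} = \sqrt{-24 - 146} = \sqrt{-170} = i \sqrt{170}$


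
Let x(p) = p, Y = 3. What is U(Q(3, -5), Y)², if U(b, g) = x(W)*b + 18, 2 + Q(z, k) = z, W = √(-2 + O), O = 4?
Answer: (18 + √2)² ≈ 376.91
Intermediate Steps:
W = √2 (W = √(-2 + 4) = √2 ≈ 1.4142)
Q(z, k) = -2 + z
U(b, g) = 18 + b*√2 (U(b, g) = √2*b + 18 = b*√2 + 18 = 18 + b*√2)
U(Q(3, -5), Y)² = (18 + (-2 + 3)*√2)² = (18 + 1*√2)² = (18 + √2)²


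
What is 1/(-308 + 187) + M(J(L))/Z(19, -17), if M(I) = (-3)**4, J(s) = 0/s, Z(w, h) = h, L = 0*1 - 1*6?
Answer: -9818/2057 ≈ -4.7730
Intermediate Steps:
L = -6 (L = 0 - 6 = -6)
J(s) = 0
M(I) = 81
1/(-308 + 187) + M(J(L))/Z(19, -17) = 1/(-308 + 187) + 81/(-17) = 1/(-121) + 81*(-1/17) = -1/121 - 81/17 = -9818/2057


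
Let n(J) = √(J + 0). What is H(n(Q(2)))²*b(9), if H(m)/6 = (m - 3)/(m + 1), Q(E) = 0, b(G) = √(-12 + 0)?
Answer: 648*I*√3 ≈ 1122.4*I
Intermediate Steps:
b(G) = 2*I*√3 (b(G) = √(-12) = 2*I*√3)
n(J) = √J
H(m) = 6*(-3 + m)/(1 + m) (H(m) = 6*((m - 3)/(m + 1)) = 6*((-3 + m)/(1 + m)) = 6*(-3 + m)/(1 + m))
H(n(Q(2)))²*b(9) = (6*(-3 + √0)/(1 + √0))²*(2*I*√3) = (6*(-3 + 0)/(1 + 0))²*(2*I*√3) = (6*(-3)/1)²*(2*I*√3) = (6*1*(-3))²*(2*I*√3) = (-18)²*(2*I*√3) = 324*(2*I*√3) = 648*I*√3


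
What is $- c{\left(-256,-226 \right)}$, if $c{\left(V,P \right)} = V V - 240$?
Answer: $-65296$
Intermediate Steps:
$c{\left(V,P \right)} = -240 + V^{2}$ ($c{\left(V,P \right)} = V^{2} - 240 = -240 + V^{2}$)
$- c{\left(-256,-226 \right)} = - (-240 + \left(-256\right)^{2}) = - (-240 + 65536) = \left(-1\right) 65296 = -65296$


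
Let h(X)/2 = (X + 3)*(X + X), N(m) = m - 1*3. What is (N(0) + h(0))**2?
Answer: 9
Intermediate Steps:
N(m) = -3 + m (N(m) = m - 3 = -3 + m)
h(X) = 4*X*(3 + X) (h(X) = 2*((X + 3)*(X + X)) = 2*((3 + X)*(2*X)) = 2*(2*X*(3 + X)) = 4*X*(3 + X))
(N(0) + h(0))**2 = ((-3 + 0) + 4*0*(3 + 0))**2 = (-3 + 4*0*3)**2 = (-3 + 0)**2 = (-3)**2 = 9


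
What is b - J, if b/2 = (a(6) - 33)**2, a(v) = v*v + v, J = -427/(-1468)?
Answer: 237389/1468 ≈ 161.71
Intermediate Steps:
J = 427/1468 (J = -427*(-1/1468) = 427/1468 ≈ 0.29087)
a(v) = v + v**2 (a(v) = v**2 + v = v + v**2)
b = 162 (b = 2*(6*(1 + 6) - 33)**2 = 2*(6*7 - 33)**2 = 2*(42 - 33)**2 = 2*9**2 = 2*81 = 162)
b - J = 162 - 1*427/1468 = 162 - 427/1468 = 237389/1468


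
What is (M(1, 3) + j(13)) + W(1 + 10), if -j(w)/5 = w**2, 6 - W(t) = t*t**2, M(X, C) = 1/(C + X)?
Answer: -8679/4 ≈ -2169.8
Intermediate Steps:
W(t) = 6 - t**3 (W(t) = 6 - t*t**2 = 6 - t**3)
j(w) = -5*w**2
(M(1, 3) + j(13)) + W(1 + 10) = (1/(3 + 1) - 5*13**2) + (6 - (1 + 10)**3) = (1/4 - 5*169) + (6 - 1*11**3) = (1/4 - 845) + (6 - 1*1331) = -3379/4 + (6 - 1331) = -3379/4 - 1325 = -8679/4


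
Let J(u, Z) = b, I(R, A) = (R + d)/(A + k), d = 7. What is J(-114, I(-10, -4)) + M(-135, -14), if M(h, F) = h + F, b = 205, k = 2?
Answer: 56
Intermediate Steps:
I(R, A) = (7 + R)/(2 + A) (I(R, A) = (R + 7)/(A + 2) = (7 + R)/(2 + A))
J(u, Z) = 205
M(h, F) = F + h
J(-114, I(-10, -4)) + M(-135, -14) = 205 + (-14 - 135) = 205 - 149 = 56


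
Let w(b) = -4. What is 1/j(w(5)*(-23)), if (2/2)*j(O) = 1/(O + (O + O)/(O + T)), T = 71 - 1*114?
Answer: 4692/49 ≈ 95.755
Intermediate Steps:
T = -43 (T = 71 - 114 = -43)
j(O) = 1/(O + 2*O/(-43 + O)) (j(O) = 1/(O + (O + O)/(O - 43)) = 1/(O + (2*O)/(-43 + O)) = 1/(O + 2*O/(-43 + O)))
1/j(w(5)*(-23)) = 1/((-43 - 4*(-23))/(((-4*(-23)))*(-41 - 4*(-23)))) = 1/((-43 + 92)/(92*(-41 + 92))) = 1/((1/92)*49/51) = 1/((1/92)*(1/51)*49) = 1/(49/4692) = 4692/49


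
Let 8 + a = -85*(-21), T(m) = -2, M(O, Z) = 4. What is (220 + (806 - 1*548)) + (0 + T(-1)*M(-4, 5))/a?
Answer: 849398/1777 ≈ 478.00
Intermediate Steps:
a = 1777 (a = -8 - 85*(-21) = -8 + 1785 = 1777)
(220 + (806 - 1*548)) + (0 + T(-1)*M(-4, 5))/a = (220 + (806 - 1*548)) + (0 - 2*4)/1777 = (220 + (806 - 548)) + (0 - 8)*(1/1777) = (220 + 258) - 8*1/1777 = 478 - 8/1777 = 849398/1777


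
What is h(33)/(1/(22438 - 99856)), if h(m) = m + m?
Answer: -5109588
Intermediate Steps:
h(m) = 2*m
h(33)/(1/(22438 - 99856)) = (2*33)/(1/(22438 - 99856)) = 66/(1/(-77418)) = 66/(-1/77418) = 66*(-77418) = -5109588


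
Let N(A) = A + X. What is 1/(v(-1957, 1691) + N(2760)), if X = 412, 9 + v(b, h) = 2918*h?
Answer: 1/4937501 ≈ 2.0253e-7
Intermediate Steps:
v(b, h) = -9 + 2918*h
N(A) = 412 + A (N(A) = A + 412 = 412 + A)
1/(v(-1957, 1691) + N(2760)) = 1/((-9 + 2918*1691) + (412 + 2760)) = 1/((-9 + 4934338) + 3172) = 1/(4934329 + 3172) = 1/4937501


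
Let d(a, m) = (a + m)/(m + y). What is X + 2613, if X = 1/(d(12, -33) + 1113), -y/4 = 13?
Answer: 247257823/94626 ≈ 2613.0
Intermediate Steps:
y = -52 (y = -4*13 = -52)
d(a, m) = (a + m)/(-52 + m) (d(a, m) = (a + m)/(m - 52) = (a + m)/(-52 + m))
X = 85/94626 (X = 1/((12 - 33)/(-52 - 33) + 1113) = 1/(-21/(-85) + 1113) = 1/(-1/85*(-21) + 1113) = 1/(21/85 + 1113) = 1/(94626/85) = 85/94626 ≈ 0.00089827)
X + 2613 = 85/94626 + 2613 = 247257823/94626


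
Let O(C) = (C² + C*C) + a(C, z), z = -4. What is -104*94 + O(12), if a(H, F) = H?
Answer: -9476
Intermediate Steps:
O(C) = C + 2*C² (O(C) = (C² + C*C) + C = (C² + C²) + C = 2*C² + C = C + 2*C²)
-104*94 + O(12) = -104*94 + 12*(1 + 2*12) = -9776 + 12*(1 + 24) = -9776 + 12*25 = -9776 + 300 = -9476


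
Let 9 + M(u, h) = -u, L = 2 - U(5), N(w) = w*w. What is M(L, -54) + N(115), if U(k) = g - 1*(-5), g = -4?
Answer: 13215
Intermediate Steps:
N(w) = w**2
U(k) = 1 (U(k) = -4 - 1*(-5) = -4 + 5 = 1)
L = 1 (L = 2 - 1*1 = 2 - 1 = 1)
M(u, h) = -9 - u
M(L, -54) + N(115) = (-9 - 1*1) + 115**2 = (-9 - 1) + 13225 = -10 + 13225 = 13215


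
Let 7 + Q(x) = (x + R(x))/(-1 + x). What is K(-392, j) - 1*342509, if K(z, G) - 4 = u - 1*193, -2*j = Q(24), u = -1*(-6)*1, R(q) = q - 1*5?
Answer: -342692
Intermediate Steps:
R(q) = -5 + q (R(q) = q - 5 = -5 + q)
u = 6 (u = 6*1 = 6)
Q(x) = -7 + (-5 + 2*x)/(-1 + x) (Q(x) = -7 + (x + (-5 + x))/(-1 + x) = -7 + (-5 + 2*x)/(-1 + x))
j = 59/23 (j = -(2 - 5*24)/(2*(-1 + 24)) = -(2 - 120)/(2*23) = -(-118)/46 = -½*(-118/23) = 59/23 ≈ 2.5652)
K(z, G) = -183 (K(z, G) = 4 + (6 - 1*193) = 4 + (6 - 193) = 4 - 187 = -183)
K(-392, j) - 1*342509 = -183 - 1*342509 = -183 - 342509 = -342692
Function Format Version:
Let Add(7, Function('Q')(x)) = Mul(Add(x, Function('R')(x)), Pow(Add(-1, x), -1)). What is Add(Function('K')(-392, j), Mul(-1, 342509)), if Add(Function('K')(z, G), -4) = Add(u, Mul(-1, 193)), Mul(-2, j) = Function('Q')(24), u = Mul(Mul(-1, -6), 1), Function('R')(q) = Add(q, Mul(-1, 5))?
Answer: -342692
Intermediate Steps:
Function('R')(q) = Add(-5, q) (Function('R')(q) = Add(q, -5) = Add(-5, q))
u = 6 (u = Mul(6, 1) = 6)
Function('Q')(x) = Add(-7, Mul(Pow(Add(-1, x), -1), Add(-5, Mul(2, x)))) (Function('Q')(x) = Add(-7, Mul(Add(x, Add(-5, x)), Pow(Add(-1, x), -1))) = Add(-7, Mul(Add(-5, Mul(2, x)), Pow(Add(-1, x), -1))) = Add(-7, Mul(Pow(Add(-1, x), -1), Add(-5, Mul(2, x)))))
j = Rational(59, 23) (j = Mul(Rational(-1, 2), Mul(Pow(Add(-1, 24), -1), Add(2, Mul(-5, 24)))) = Mul(Rational(-1, 2), Mul(Pow(23, -1), Add(2, -120))) = Mul(Rational(-1, 2), Mul(Rational(1, 23), -118)) = Mul(Rational(-1, 2), Rational(-118, 23)) = Rational(59, 23) ≈ 2.5652)
Function('K')(z, G) = -183 (Function('K')(z, G) = Add(4, Add(6, Mul(-1, 193))) = Add(4, Add(6, -193)) = Add(4, -187) = -183)
Add(Function('K')(-392, j), Mul(-1, 342509)) = Add(-183, Mul(-1, 342509)) = Add(-183, -342509) = -342692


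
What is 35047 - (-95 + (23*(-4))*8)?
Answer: 35878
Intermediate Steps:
35047 - (-95 + (23*(-4))*8) = 35047 - (-95 - 92*8) = 35047 - (-95 - 736) = 35047 - 1*(-831) = 35047 + 831 = 35878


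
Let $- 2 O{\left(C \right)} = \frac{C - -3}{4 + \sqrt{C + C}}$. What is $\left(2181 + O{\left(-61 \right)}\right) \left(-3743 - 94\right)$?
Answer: $\frac{3837 \left(- 2181 \sqrt{122} + 8753 i\right)}{\sqrt{122} - 4 i} \approx -8.3717 \cdot 10^{6} + 8906.2 i$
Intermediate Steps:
$O{\left(C \right)} = - \frac{3 + C}{2 \left(4 + \sqrt{2} \sqrt{C}\right)}$ ($O{\left(C \right)} = - \frac{\left(C - -3\right) \frac{1}{4 + \sqrt{C + C}}}{2} = - \frac{\left(C + 3\right) \frac{1}{4 + \sqrt{2 C}}}{2} = - \frac{\left(3 + C\right) \frac{1}{4 + \sqrt{2} \sqrt{C}}}{2} = - \frac{\frac{1}{4 + \sqrt{2} \sqrt{C}} \left(3 + C\right)}{2} = - \frac{3 + C}{2 \left(4 + \sqrt{2} \sqrt{C}\right)}$)
$\left(2181 + O{\left(-61 \right)}\right) \left(-3743 - 94\right) = \left(2181 + \frac{-3 - -61}{2 \left(4 + \sqrt{2} \sqrt{-61}\right)}\right) \left(-3743 - 94\right) = \left(2181 + \frac{-3 + 61}{2 \left(4 + \sqrt{2} i \sqrt{61}\right)}\right) \left(-3837\right) = \left(2181 + \frac{1}{2} \frac{1}{4 + i \sqrt{122}} \cdot 58\right) \left(-3837\right) = \left(2181 + \frac{29}{4 + i \sqrt{122}}\right) \left(-3837\right) = -8368497 - \frac{111273}{4 + i \sqrt{122}}$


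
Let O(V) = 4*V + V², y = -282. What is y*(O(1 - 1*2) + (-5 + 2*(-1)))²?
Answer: -28200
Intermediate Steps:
O(V) = V² + 4*V
y*(O(1 - 1*2) + (-5 + 2*(-1)))² = -282*((1 - 1*2)*(4 + (1 - 1*2)) + (-5 + 2*(-1)))² = -282*((1 - 2)*(4 + (1 - 2)) + (-5 - 2))² = -282*(-(4 - 1) - 7)² = -282*(-1*3 - 7)² = -282*(-3 - 7)² = -282*(-10)² = -282*100 = -28200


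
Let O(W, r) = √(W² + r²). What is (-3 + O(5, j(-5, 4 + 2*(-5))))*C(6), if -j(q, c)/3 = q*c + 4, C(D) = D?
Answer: -18 + 6*√10429 ≈ 594.73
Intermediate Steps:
j(q, c) = -12 - 3*c*q (j(q, c) = -3*(q*c + 4) = -3*(c*q + 4) = -3*(4 + c*q) = -12 - 3*c*q)
(-3 + O(5, j(-5, 4 + 2*(-5))))*C(6) = (-3 + √(5² + (-12 - 3*(4 + 2*(-5))*(-5))²))*6 = (-3 + √(25 + (-12 - 3*(4 - 10)*(-5))²))*6 = (-3 + √(25 + (-12 - 3*(-6)*(-5))²))*6 = (-3 + √(25 + (-12 - 90)²))*6 = (-3 + √(25 + (-102)²))*6 = (-3 + √(25 + 10404))*6 = (-3 + √10429)*6 = -18 + 6*√10429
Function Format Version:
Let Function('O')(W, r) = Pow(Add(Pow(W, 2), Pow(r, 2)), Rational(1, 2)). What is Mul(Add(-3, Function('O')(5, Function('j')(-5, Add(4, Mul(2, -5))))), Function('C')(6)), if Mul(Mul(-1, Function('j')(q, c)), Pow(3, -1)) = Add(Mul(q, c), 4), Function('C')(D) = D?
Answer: Add(-18, Mul(6, Pow(10429, Rational(1, 2)))) ≈ 594.73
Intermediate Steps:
Function('j')(q, c) = Add(-12, Mul(-3, c, q)) (Function('j')(q, c) = Mul(-3, Add(Mul(q, c), 4)) = Mul(-3, Add(Mul(c, q), 4)) = Mul(-3, Add(4, Mul(c, q))) = Add(-12, Mul(-3, c, q)))
Mul(Add(-3, Function('O')(5, Function('j')(-5, Add(4, Mul(2, -5))))), Function('C')(6)) = Mul(Add(-3, Pow(Add(Pow(5, 2), Pow(Add(-12, Mul(-3, Add(4, Mul(2, -5)), -5)), 2)), Rational(1, 2))), 6) = Mul(Add(-3, Pow(Add(25, Pow(Add(-12, Mul(-3, Add(4, -10), -5)), 2)), Rational(1, 2))), 6) = Mul(Add(-3, Pow(Add(25, Pow(Add(-12, Mul(-3, -6, -5)), 2)), Rational(1, 2))), 6) = Mul(Add(-3, Pow(Add(25, Pow(Add(-12, -90), 2)), Rational(1, 2))), 6) = Mul(Add(-3, Pow(Add(25, Pow(-102, 2)), Rational(1, 2))), 6) = Mul(Add(-3, Pow(Add(25, 10404), Rational(1, 2))), 6) = Mul(Add(-3, Pow(10429, Rational(1, 2))), 6) = Add(-18, Mul(6, Pow(10429, Rational(1, 2))))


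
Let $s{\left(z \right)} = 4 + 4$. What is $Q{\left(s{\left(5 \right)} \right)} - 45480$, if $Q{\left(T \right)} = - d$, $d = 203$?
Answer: $-45683$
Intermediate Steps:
$s{\left(z \right)} = 8$
$Q{\left(T \right)} = -203$ ($Q{\left(T \right)} = \left(-1\right) 203 = -203$)
$Q{\left(s{\left(5 \right)} \right)} - 45480 = -203 - 45480 = -45683$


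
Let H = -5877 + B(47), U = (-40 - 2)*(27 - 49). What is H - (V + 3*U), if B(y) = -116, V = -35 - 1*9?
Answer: -8721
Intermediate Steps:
V = -44 (V = -35 - 9 = -44)
U = 924 (U = -42*(-22) = 924)
H = -5993 (H = -5877 - 116 = -5993)
H - (V + 3*U) = -5993 - (-44 + 3*924) = -5993 - (-44 + 2772) = -5993 - 1*2728 = -5993 - 2728 = -8721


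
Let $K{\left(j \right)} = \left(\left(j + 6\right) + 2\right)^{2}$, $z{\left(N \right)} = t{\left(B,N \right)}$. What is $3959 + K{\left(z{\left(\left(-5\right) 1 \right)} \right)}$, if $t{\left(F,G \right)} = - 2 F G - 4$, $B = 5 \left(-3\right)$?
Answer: $25275$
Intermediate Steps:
$B = -15$
$t{\left(F,G \right)} = -4 - 2 F G$ ($t{\left(F,G \right)} = - 2 F G - 4 = -4 - 2 F G$)
$z{\left(N \right)} = -4 + 30 N$ ($z{\left(N \right)} = -4 - - 30 N = -4 + 30 N$)
$K{\left(j \right)} = \left(8 + j\right)^{2}$ ($K{\left(j \right)} = \left(\left(6 + j\right) + 2\right)^{2} = \left(8 + j\right)^{2}$)
$3959 + K{\left(z{\left(\left(-5\right) 1 \right)} \right)} = 3959 + \left(8 + \left(-4 + 30 \left(\left(-5\right) 1\right)\right)\right)^{2} = 3959 + \left(8 + \left(-4 + 30 \left(-5\right)\right)\right)^{2} = 3959 + \left(8 - 154\right)^{2} = 3959 + \left(-146\right)^{2} = 3959 + 21316 = 25275$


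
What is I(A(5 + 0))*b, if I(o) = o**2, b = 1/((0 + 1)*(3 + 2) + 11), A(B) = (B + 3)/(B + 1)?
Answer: 1/9 ≈ 0.11111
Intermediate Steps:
A(B) = (3 + B)/(1 + B)
b = 1/16 (b = 1/(1*5 + 11) = 1/(5 + 11) = 1/16 ≈ 0.062500)
I(A(5 + 0))*b = ((3 + (5 + 0))/(1 + (5 + 0)))**2*(1/16) = ((3 + 5)/(1 + 5))**2*(1/16) = (8/6)**2*(1/16) = ((1/6)*8)**2*(1/16) = (4/3)**2*(1/16) = (16/9)*(1/16) = 1/9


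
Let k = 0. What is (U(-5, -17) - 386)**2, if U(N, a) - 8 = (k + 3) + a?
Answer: 153664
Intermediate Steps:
U(N, a) = 11 + a (U(N, a) = 8 + ((0 + 3) + a) = 8 + (3 + a) = 11 + a)
(U(-5, -17) - 386)**2 = ((11 - 17) - 386)**2 = (-6 - 386)**2 = (-392)**2 = 153664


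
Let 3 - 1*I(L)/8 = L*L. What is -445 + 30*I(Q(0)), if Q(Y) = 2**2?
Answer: -3565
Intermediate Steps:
Q(Y) = 4
I(L) = 24 - 8*L**2 (I(L) = 24 - 8*L*L = 24 - 8*L**2)
-445 + 30*I(Q(0)) = -445 + 30*(24 - 8*4**2) = -445 + 30*(24 - 8*16) = -445 + 30*(24 - 128) = -445 + 30*(-104) = -445 - 3120 = -3565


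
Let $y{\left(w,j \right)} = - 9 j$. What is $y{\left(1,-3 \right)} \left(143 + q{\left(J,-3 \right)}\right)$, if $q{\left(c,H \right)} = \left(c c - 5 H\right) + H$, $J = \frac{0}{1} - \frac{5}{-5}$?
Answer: $4212$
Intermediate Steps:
$J = 1$ ($J = 0 \cdot 1 - -1 = 0 + 1 = 1$)
$q{\left(c,H \right)} = c^{2} - 4 H$ ($q{\left(c,H \right)} = \left(c^{2} - 5 H\right) + H = c^{2} - 4 H$)
$y{\left(1,-3 \right)} \left(143 + q{\left(J,-3 \right)}\right) = \left(-9\right) \left(-3\right) \left(143 + \left(1^{2} - -12\right)\right) = 27 \left(143 + \left(1 + 12\right)\right) = 27 \left(143 + 13\right) = 27 \cdot 156 = 4212$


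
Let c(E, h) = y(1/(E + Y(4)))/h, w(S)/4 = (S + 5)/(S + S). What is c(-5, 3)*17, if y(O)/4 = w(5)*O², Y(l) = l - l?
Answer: 272/75 ≈ 3.6267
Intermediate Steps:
w(S) = 2*(5 + S)/S (w(S) = 4*((S + 5)/(S + S)) = 4*((5 + S)/((2*S))) = 4*((5 + S)*(1/(2*S))) = 4*((5 + S)/(2*S)) = 2*(5 + S)/S)
Y(l) = 0
y(O) = 16*O² (y(O) = 4*((2 + 10/5)*O²) = 4*((2 + 10*(⅕))*O²) = 4*((2 + 2)*O²) = 4*(4*O²) = 16*O²)
c(E, h) = 16/(E²*h) (c(E, h) = (16*(1/(E + 0))²)/h = (16*(1/E)²)/h = (16/E²)/h = 16/(E²*h))
c(-5, 3)*17 = (16/((-5)²*3))*17 = (16*(1/25)*(⅓))*17 = (16/75)*17 = 272/75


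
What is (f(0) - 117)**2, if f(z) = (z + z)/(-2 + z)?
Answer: 13689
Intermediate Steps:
f(z) = 2*z/(-2 + z) (f(z) = (2*z)/(-2 + z) = 2*z/(-2 + z))
(f(0) - 117)**2 = (2*0/(-2 + 0) - 117)**2 = (2*0/(-2) - 117)**2 = (2*0*(-1/2) - 117)**2 = (0 - 117)**2 = (-117)**2 = 13689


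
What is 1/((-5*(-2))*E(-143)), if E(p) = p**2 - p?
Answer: 1/205920 ≈ 4.8563e-6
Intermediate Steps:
1/((-5*(-2))*E(-143)) = 1/((-5*(-2))*(-143*(-1 - 143))) = 1/(10*(-143*(-144))) = 1/(10*20592) = 1/205920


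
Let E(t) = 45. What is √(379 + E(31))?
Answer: 2*√106 ≈ 20.591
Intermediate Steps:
√(379 + E(31)) = √(379 + 45) = √424 = 2*√106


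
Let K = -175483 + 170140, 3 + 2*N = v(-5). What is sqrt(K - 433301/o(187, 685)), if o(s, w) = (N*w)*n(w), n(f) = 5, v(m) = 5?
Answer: 2*I*sqrt(641607853)/685 ≈ 73.956*I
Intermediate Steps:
N = 1 (N = -3/2 + (1/2)*5 = -3/2 + 5/2 = 1)
K = -5343
o(s, w) = 5*w (o(s, w) = (1*w)*5 = w*5 = 5*w)
sqrt(K - 433301/o(187, 685)) = sqrt(-5343 - 433301/(5*685)) = sqrt(-5343 - 433301/3425) = sqrt(-18733076/3425) = 2*I*sqrt(641607853)/685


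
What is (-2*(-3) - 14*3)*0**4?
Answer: 0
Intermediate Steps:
(-2*(-3) - 14*3)*0**4 = (6 - 1*42)*0 = (6 - 42)*0 = -36*0 = 0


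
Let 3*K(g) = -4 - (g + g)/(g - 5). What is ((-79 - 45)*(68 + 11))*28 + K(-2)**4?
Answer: -53342755952/194481 ≈ -2.7428e+5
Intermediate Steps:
K(g) = -4/3 - 2*g/(3*(-5 + g)) (K(g) = (-4 - (g + g)/(g - 5))/3 = (-4 - 2*g/(-5 + g))/3 = -4/3 - 2*g/(3*(-5 + g)))
((-79 - 45)*(68 + 11))*28 + K(-2)**4 = ((-79 - 45)*(68 + 11))*28 + (2*(10 - 3*(-2))/(3*(-5 - 2)))**4 = -124*79*28 + ((2/3)*(10 + 6)/(-7))**4 = -9796*28 + ((2/3)*(-1/7)*16)**4 = -274288 + (-32/21)**4 = -274288 + 1048576/194481 = -53342755952/194481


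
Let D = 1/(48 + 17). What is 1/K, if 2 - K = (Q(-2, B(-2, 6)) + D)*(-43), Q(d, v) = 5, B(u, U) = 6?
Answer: 65/14148 ≈ 0.0045943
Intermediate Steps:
D = 1/65 ≈ 0.015385
K = 14148/65 (K = 2 - (5 + 1/65)*(-43) = 2 - 326*(-43)/65 = 2 - 1*(-14018/65) = 2 + 14018/65 = 14148/65 ≈ 217.66)
1/K = 1/(14148/65) = 65/14148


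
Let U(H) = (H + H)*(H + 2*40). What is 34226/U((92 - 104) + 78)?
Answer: 17113/9636 ≈ 1.7759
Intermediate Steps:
U(H) = 2*H*(80 + H) (U(H) = (2*H)*(H + 80) = (2*H)*(80 + H) = 2*H*(80 + H))
34226/U((92 - 104) + 78) = 34226/((2*((92 - 104) + 78)*(80 + ((92 - 104) + 78)))) = 34226/((2*(-12 + 78)*(80 + (-12 + 78)))) = 34226/((2*66*(80 + 66))) = 34226/((2*66*146)) = 34226/19272 = 34226*(1/19272) = 17113/9636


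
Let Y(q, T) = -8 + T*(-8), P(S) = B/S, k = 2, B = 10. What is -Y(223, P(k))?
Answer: 48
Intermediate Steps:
P(S) = 10/S
Y(q, T) = -8 - 8*T
-Y(223, P(k)) = -(-8 - 80/2) = -(-8 - 8*5) = -(-8 - 40) = -1*(-48) = 48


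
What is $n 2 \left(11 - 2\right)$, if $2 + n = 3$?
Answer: $18$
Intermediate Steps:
$n = 1$ ($n = -2 + 3 = 1$)
$n 2 \left(11 - 2\right) = 1 \cdot 2 \left(11 - 2\right) = 2 \cdot 9 = 18$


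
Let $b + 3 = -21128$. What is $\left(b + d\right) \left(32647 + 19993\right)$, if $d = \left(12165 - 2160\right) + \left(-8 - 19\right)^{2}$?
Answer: $-547298080$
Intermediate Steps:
$b = -21131$ ($b = -3 - 21128 = -21131$)
$d = 10734$ ($d = 10005 + \left(-27\right)^{2} = 10005 + 729 = 10734$)
$\left(b + d\right) \left(32647 + 19993\right) = \left(-21131 + 10734\right) \left(32647 + 19993\right) = \left(-10397\right) 52640 = -547298080$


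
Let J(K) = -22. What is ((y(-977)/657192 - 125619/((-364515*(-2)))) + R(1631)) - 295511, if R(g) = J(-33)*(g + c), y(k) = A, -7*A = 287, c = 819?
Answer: -27901220755159573/79852113960 ≈ -3.4941e+5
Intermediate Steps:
A = -41 (A = -1/7*287 = -41)
y(k) = -41
R(g) = -18018 - 22*g (R(g) = -22*(g + 819) = -22*(819 + g) = -18018 - 22*g)
((y(-977)/657192 - 125619/((-364515*(-2)))) + R(1631)) - 295511 = ((-41/657192 - 125619/((-364515*(-2)))) + (-18018 - 22*1631)) - 295511 = ((-41*1/657192 - 125619/729030) + (-18018 - 35882)) - 295511 = ((-41/657192 - 125619*1/729030) - 53900) - 295511 = ((-41/657192 - 41873/243010) - 53900) - 295511 = (-13764282013/79852113960 - 53900) - 295511 = -4304042706726013/79852113960 - 295511 = -27901220755159573/79852113960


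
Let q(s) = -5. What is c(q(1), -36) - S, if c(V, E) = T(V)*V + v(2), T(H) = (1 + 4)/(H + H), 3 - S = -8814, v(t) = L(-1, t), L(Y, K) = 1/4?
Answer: -35257/4 ≈ -8814.3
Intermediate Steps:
L(Y, K) = ¼
v(t) = ¼
S = 8817 (S = 3 - 1*(-8814) = 3 + 8814 = 8817)
T(H) = 5/(2*H) (T(H) = 5/((2*H)) = 5*(1/(2*H)) = 5/(2*H))
c(V, E) = 11/4 (c(V, E) = (5/(2*V))*V + ¼ = 5/2 + ¼ = 11/4)
c(q(1), -36) - S = 11/4 - 1*8817 = 11/4 - 8817 = -35257/4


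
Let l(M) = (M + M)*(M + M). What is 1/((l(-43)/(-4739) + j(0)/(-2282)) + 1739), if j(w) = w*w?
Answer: 4739/8233725 ≈ 0.00057556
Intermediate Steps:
j(w) = w²
l(M) = 4*M² (l(M) = (2*M)*(2*M) = 4*M²)
1/((l(-43)/(-4739) + j(0)/(-2282)) + 1739) = 1/(((4*(-43)²)/(-4739) + 0²/(-2282)) + 1739) = 1/(((4*1849)*(-1/4739) + 0*(-1/2282)) + 1739) = 1/((7396*(-1/4739) + 0) + 1739) = 1/((-7396/4739 + 0) + 1739) = 1/(-7396/4739 + 1739) = 1/(8233725/4739) = 4739/8233725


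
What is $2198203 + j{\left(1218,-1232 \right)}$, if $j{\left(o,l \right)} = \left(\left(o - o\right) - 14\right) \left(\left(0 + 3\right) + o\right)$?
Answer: $2181109$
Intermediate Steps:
$j{\left(o,l \right)} = -42 - 14 o$ ($j{\left(o,l \right)} = \left(0 - 14\right) \left(3 + o\right) = - 14 \left(3 + o\right) = -42 - 14 o$)
$2198203 + j{\left(1218,-1232 \right)} = 2198203 - 17094 = 2181109$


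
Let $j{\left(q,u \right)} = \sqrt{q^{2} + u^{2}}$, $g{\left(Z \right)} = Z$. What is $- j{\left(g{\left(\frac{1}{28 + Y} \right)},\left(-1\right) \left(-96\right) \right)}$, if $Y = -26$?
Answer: $- \frac{\sqrt{36865}}{2} \approx -96.001$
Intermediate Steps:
$- j{\left(g{\left(\frac{1}{28 + Y} \right)},\left(-1\right) \left(-96\right) \right)} = - \sqrt{\left(\frac{1}{28 - 26}\right)^{2} + \left(\left(-1\right) \left(-96\right)\right)^{2}} = - \sqrt{\left(\frac{1}{2}\right)^{2} + 96^{2}} = - \sqrt{\left(\frac{1}{2}\right)^{2} + 9216} = - \sqrt{\frac{1}{4} + 9216} = - \sqrt{\frac{36865}{4}} = - \frac{\sqrt{36865}}{2}$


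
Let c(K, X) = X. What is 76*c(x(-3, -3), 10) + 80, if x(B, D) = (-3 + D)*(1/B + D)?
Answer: 840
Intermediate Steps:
x(B, D) = (-3 + D)*(D + 1/B) (x(B, D) = (-3 + D)*(1/B + D) = (-3 + D)*(D + 1/B))
76*c(x(-3, -3), 10) + 80 = 76*10 + 80 = 760 + 80 = 840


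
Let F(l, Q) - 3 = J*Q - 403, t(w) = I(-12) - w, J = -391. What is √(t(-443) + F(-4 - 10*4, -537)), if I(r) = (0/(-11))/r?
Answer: √210010 ≈ 458.27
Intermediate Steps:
I(r) = 0 (I(r) = (0*(-1/11))/r = 0/r = 0)
t(w) = -w (t(w) = 0 - w = -w)
F(l, Q) = -400 - 391*Q (F(l, Q) = 3 + (-391*Q - 403) = 3 + (-403 - 391*Q) = -400 - 391*Q)
√(t(-443) + F(-4 - 10*4, -537)) = √(-1*(-443) + (-400 - 391*(-537))) = √(443 + (-400 + 209967)) = √(443 + 209567) = √210010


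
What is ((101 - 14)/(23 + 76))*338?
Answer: 9802/33 ≈ 297.03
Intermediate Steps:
((101 - 14)/(23 + 76))*338 = (87/99)*338 = (87*(1/99))*338 = (29/33)*338 = 9802/33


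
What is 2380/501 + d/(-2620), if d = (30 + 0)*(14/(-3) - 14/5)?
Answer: 1586956/328155 ≈ 4.8360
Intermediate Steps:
d = -224 (d = 30*(14*(-⅓) - 14*⅕) = 30*(-14/3 - 14/5) = 30*(-112/15) = -224)
2380/501 + d/(-2620) = 2380/501 - 224/(-2620) = 2380*(1/501) - 224*(-1/2620) = 2380/501 + 56/655 = 1586956/328155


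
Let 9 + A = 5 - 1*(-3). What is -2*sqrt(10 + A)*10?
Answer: -60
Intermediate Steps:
A = -1 (A = -9 + (5 - 1*(-3)) = -9 + (5 + 3) = -9 + 8 = -1)
-2*sqrt(10 + A)*10 = -2*sqrt(10 - 1)*10 = -2*sqrt(9)*10 = -2*3*10 = -6*10 = -60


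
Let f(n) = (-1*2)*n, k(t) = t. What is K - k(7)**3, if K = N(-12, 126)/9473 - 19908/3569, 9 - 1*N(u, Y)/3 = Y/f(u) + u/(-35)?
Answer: -1649912039261/4733279180 ≈ -348.58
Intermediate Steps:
f(n) = -2*n
N(u, Y) = 27 + 3*u/35 + 3*Y/(2*u) (N(u, Y) = 27 - 3*(Y/((-2*u)) + u/(-35)) = 27 - 3*(Y*(-1/(2*u)) + u*(-1/35)) = 27 - 3*(-Y/(2*u) - u/35) = 27 - 3*(-u/35 - Y/(2*u)) = 27 + (3*u/35 + 3*Y/(2*u)) = 27 + 3*u/35 + 3*Y/(2*u))
K = -26397280521/4733279180 (K = ((3/70)*(35*126 + 2*(-12)*(315 - 12))/(-12))/9473 - 19908/3569 = ((3/70)*(-1/12)*(4410 + 2*(-12)*303))*(1/9473) - 19908*1/3569 = ((3/70)*(-1/12)*(4410 - 7272))*(1/9473) - 19908/3569 = ((3/70)*(-1/12)*(-2862))*(1/9473) - 19908/3569 = (1431/140)*(1/9473) - 19908/3569 = 1431/1326220 - 19908/3569 = -26397280521/4733279180 ≈ -5.5770)
K - k(7)**3 = -26397280521/4733279180 - 1*7**3 = -26397280521/4733279180 - 1*343 = -26397280521/4733279180 - 343 = -1649912039261/4733279180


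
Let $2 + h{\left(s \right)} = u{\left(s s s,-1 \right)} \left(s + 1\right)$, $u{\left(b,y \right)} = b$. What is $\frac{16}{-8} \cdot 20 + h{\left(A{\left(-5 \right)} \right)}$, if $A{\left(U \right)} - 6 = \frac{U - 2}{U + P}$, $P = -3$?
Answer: $\frac{10309593}{4096} \approx 2517.0$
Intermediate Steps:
$A{\left(U \right)} = 6 + \frac{-2 + U}{-3 + U}$ ($A{\left(U \right)} = 6 + \frac{U - 2}{U - 3} = 6 + \frac{-2 + U}{-3 + U}$)
$h{\left(s \right)} = -2 + s^{3} \left(1 + s\right)$ ($h{\left(s \right)} = -2 + s s s \left(s + 1\right) = -2 + s^{2} s \left(1 + s\right) = -2 + s^{3} \left(1 + s\right)$)
$\frac{16}{-8} \cdot 20 + h{\left(A{\left(-5 \right)} \right)} = \frac{16}{-8} \cdot 20 + \left(-2 + \left(\frac{-20 + 7 \left(-5\right)}{-3 - 5}\right)^{3} + \left(\frac{-20 + 7 \left(-5\right)}{-3 - 5}\right)^{4}\right) = 16 \left(- \frac{1}{8}\right) 20 + \left(-2 + \left(\frac{-20 - 35}{-8}\right)^{3} + \left(\frac{-20 - 35}{-8}\right)^{4}\right) = \left(-2\right) 20 + \left(-2 + \left(\left(- \frac{1}{8}\right) \left(-55\right)\right)^{3} + \left(\left(- \frac{1}{8}\right) \left(-55\right)\right)^{4}\right) = -40 + \left(-2 + \left(\frac{55}{8}\right)^{3} + \left(\frac{55}{8}\right)^{4}\right) = -40 + \left(-2 + \frac{166375}{512} + \frac{9150625}{4096}\right) = -40 + \frac{10473433}{4096} = \frac{10309593}{4096}$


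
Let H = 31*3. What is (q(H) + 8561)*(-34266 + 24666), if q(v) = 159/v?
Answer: -2548262400/31 ≈ -8.2202e+7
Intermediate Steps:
H = 93
(q(H) + 8561)*(-34266 + 24666) = (159/93 + 8561)*(-34266 + 24666) = (159*(1/93) + 8561)*(-9600) = (53/31 + 8561)*(-9600) = (265444/31)*(-9600) = -2548262400/31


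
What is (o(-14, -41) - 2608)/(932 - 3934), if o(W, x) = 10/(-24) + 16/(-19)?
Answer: 594911/684456 ≈ 0.86917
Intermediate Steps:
o(W, x) = -287/228 (o(W, x) = 10*(-1/24) + 16*(-1/19) = -5/12 - 16/19 = -287/228)
(o(-14, -41) - 2608)/(932 - 3934) = (-287/228 - 2608)/(932 - 3934) = -594911/228/(-3002) = -594911/228*(-1/3002) = 594911/684456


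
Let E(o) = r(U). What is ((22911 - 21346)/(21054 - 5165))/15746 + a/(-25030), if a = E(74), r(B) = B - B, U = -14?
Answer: 1565/250188194 ≈ 6.2553e-6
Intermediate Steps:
r(B) = 0
E(o) = 0
a = 0
((22911 - 21346)/(21054 - 5165))/15746 + a/(-25030) = ((22911 - 21346)/(21054 - 5165))/15746 + 0/(-25030) = (1565/15889)*(1/15746) + 0*(-1/25030) = (1565*(1/15889))*(1/15746) + 0 = (1565/15889)*(1/15746) + 0 = 1565/250188194 + 0 = 1565/250188194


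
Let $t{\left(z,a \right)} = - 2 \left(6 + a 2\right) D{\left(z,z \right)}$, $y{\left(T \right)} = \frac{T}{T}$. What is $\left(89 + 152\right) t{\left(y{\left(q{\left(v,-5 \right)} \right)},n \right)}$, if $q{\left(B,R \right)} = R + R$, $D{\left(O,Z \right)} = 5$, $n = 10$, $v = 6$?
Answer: $-62660$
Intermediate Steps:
$q{\left(B,R \right)} = 2 R$
$y{\left(T \right)} = 1$
$t{\left(z,a \right)} = -60 - 20 a$ ($t{\left(z,a \right)} = - 2 \left(6 + a 2\right) 5 = - 2 \left(6 + 2 a\right) 5 = \left(-12 - 4 a\right) 5 = -60 - 20 a$)
$\left(89 + 152\right) t{\left(y{\left(q{\left(v,-5 \right)} \right)},n \right)} = \left(89 + 152\right) \left(-60 - 200\right) = 241 \left(-60 - 200\right) = 241 \left(-260\right) = -62660$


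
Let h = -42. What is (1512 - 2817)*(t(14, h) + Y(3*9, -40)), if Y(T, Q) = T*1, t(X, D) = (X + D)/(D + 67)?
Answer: -168867/5 ≈ -33773.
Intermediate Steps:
t(X, D) = (D + X)/(67 + D)
Y(T, Q) = T
(1512 - 2817)*(t(14, h) + Y(3*9, -40)) = (1512 - 2817)*((-42 + 14)/(67 - 42) + 3*9) = -1305*(-28/25 + 27) = -1305*647/25 = -168867/5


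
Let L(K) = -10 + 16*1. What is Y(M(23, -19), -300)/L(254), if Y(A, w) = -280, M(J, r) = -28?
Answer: -140/3 ≈ -46.667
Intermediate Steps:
L(K) = 6 (L(K) = -10 + 16 = 6)
Y(M(23, -19), -300)/L(254) = -280/6 = -280*⅙ = -140/3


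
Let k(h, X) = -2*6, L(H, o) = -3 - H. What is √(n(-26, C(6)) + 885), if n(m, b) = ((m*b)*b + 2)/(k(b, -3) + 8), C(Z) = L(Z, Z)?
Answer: √1411 ≈ 37.563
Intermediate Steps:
k(h, X) = -12
C(Z) = -3 - Z
n(m, b) = -½ - m*b²/4 (n(m, b) = ((m*b)*b + 2)/(-12 + 8) = ((b*m)*b + 2)/(-4) = (m*b² + 2)*(-¼) = (2 + m*b²)*(-¼) = -½ - m*b²/4)
√(n(-26, C(6)) + 885) = √((-½ - ¼*(-26)*(-3 - 1*6)²) + 885) = √((-½ - ¼*(-26)*(-3 - 6)²) + 885) = √((-½ - ¼*(-26)*(-9)²) + 885) = √((-½ - ¼*(-26)*81) + 885) = √((-½ + 1053/2) + 885) = √(526 + 885) = √1411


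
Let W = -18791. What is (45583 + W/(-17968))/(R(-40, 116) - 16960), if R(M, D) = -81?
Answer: -819054135/306192688 ≈ -2.6750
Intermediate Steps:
(45583 + W/(-17968))/(R(-40, 116) - 16960) = (45583 - 18791/(-17968))/(-81 - 16960) = (45583 - 18791*(-1/17968))/(-17041) = (45583 + 18791/17968)*(-1/17041) = (819054135/17968)*(-1/17041) = -819054135/306192688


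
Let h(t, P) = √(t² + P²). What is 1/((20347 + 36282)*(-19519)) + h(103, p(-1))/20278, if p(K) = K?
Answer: -1/1105341451 + √10610/20278 ≈ 0.0050796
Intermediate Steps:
h(t, P) = √(P² + t²)
1/((20347 + 36282)*(-19519)) + h(103, p(-1))/20278 = 1/((20347 + 36282)*(-19519)) + √((-1)² + 103²)/20278 = -1/19519/56629 + √(1 + 10609)*(1/20278) = (1/56629)*(-1/19519) + √10610*(1/20278) = -1/1105341451 + √10610/20278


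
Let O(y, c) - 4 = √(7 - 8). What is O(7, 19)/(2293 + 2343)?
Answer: 1/1159 + I/4636 ≈ 0.00086281 + 0.0002157*I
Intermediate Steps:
O(y, c) = 4 + I (O(y, c) = 4 + √(7 - 8) = 4 + √(-1) = 4 + I)
O(7, 19)/(2293 + 2343) = (4 + I)/(2293 + 2343) = (4 + I)/4636 = (4 + I)*(1/4636) = 1/1159 + I/4636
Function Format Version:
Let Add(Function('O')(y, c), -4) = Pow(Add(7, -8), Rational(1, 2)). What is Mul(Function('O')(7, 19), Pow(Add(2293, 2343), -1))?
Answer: Add(Rational(1, 1159), Mul(Rational(1, 4636), I)) ≈ Add(0.00086281, Mul(0.00021570, I))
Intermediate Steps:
Function('O')(y, c) = Add(4, I) (Function('O')(y, c) = Add(4, Pow(Add(7, -8), Rational(1, 2))) = Add(4, Pow(-1, Rational(1, 2))) = Add(4, I))
Mul(Function('O')(7, 19), Pow(Add(2293, 2343), -1)) = Mul(Add(4, I), Pow(Add(2293, 2343), -1)) = Mul(Add(4, I), Pow(4636, -1)) = Mul(Add(4, I), Rational(1, 4636)) = Add(Rational(1, 1159), Mul(Rational(1, 4636), I))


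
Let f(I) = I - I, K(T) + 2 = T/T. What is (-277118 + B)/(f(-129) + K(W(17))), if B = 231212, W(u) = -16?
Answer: 45906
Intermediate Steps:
K(T) = -1 (K(T) = -2 + T/T = -2 + 1 = -1)
f(I) = 0
(-277118 + B)/(f(-129) + K(W(17))) = (-277118 + 231212)/(0 - 1) = -45906/(-1) = -45906*(-1) = 45906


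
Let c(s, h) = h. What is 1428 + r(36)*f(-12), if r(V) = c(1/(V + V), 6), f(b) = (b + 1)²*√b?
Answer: 1428 + 1452*I*√3 ≈ 1428.0 + 2514.9*I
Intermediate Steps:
f(b) = √b*(1 + b)² (f(b) = (1 + b)²*√b = √b*(1 + b)²)
r(V) = 6
1428 + r(36)*f(-12) = 1428 + 6*(√(-12)*(1 - 12)²) = 1428 + 6*((2*I*√3)*(-11)²) = 1428 + 6*((2*I*√3)*121) = 1428 + 6*(242*I*√3) = 1428 + 1452*I*√3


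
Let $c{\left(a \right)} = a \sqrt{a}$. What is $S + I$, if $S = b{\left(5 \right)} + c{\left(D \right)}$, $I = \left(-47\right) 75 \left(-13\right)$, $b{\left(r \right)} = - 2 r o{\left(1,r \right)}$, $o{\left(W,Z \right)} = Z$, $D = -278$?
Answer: $45775 - 278 i \sqrt{278} \approx 45775.0 - 4635.2 i$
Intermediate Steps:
$c{\left(a \right)} = a^{\frac{3}{2}}$
$b{\left(r \right)} = - 2 r^{2}$ ($b{\left(r \right)} = - 2 r r = - 2 r^{2}$)
$I = 45825$ ($I = \left(-3525\right) \left(-13\right) = 45825$)
$S = -50 - 278 i \sqrt{278}$ ($S = - 2 \cdot 5^{2} + \left(-278\right)^{\frac{3}{2}} = \left(-2\right) 25 - 278 i \sqrt{278} = -50 - 278 i \sqrt{278} \approx -50.0 - 4635.2 i$)
$S + I = \left(-50 - 278 i \sqrt{278}\right) + 45825 = 45775 - 278 i \sqrt{278}$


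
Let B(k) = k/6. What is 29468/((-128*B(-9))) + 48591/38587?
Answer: 286602797/1852176 ≈ 154.74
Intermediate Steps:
B(k) = k/6 (B(k) = k*(⅙) = k/6)
29468/((-128*B(-9))) + 48591/38587 = 29468/((-64*(-9)/3)) + 48591/38587 = 29468/((-128*(-3/2))) + 48591*(1/38587) = 29468/192 + 48591/38587 = 29468*(1/192) + 48591/38587 = 7367/48 + 48591/38587 = 286602797/1852176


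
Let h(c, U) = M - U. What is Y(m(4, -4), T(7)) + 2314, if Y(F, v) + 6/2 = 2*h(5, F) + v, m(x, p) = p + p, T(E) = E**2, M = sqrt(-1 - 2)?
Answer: 2376 + 2*I*sqrt(3) ≈ 2376.0 + 3.4641*I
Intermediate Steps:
M = I*sqrt(3) (M = sqrt(-3) = I*sqrt(3) ≈ 1.732*I)
h(c, U) = -U + I*sqrt(3) (h(c, U) = I*sqrt(3) - U = -U + I*sqrt(3))
m(x, p) = 2*p
Y(F, v) = -3 + v - 2*F + 2*I*sqrt(3) (Y(F, v) = -3 + (2*(-F + I*sqrt(3)) + v) = -3 + ((-2*F + 2*I*sqrt(3)) + v) = -3 + (v - 2*F + 2*I*sqrt(3)) = -3 + v - 2*F + 2*I*sqrt(3))
Y(m(4, -4), T(7)) + 2314 = (-3 + 7**2 - 4*(-4) + 2*I*sqrt(3)) + 2314 = (-3 + 49 - 2*(-8) + 2*I*sqrt(3)) + 2314 = (-3 + 49 + 16 + 2*I*sqrt(3)) + 2314 = (62 + 2*I*sqrt(3)) + 2314 = 2376 + 2*I*sqrt(3)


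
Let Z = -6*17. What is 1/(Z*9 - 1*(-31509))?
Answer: 1/30591 ≈ 3.2689e-5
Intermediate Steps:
Z = -102
1/(Z*9 - 1*(-31509)) = 1/(-102*9 - 1*(-31509)) = 1/(-918 + 31509) = 1/30591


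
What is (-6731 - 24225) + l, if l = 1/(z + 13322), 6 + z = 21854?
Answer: -1088722519/35170 ≈ -30956.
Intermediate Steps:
z = 21848 (z = -6 + 21854 = 21848)
l = 1/35170 (l = 1/(21848 + 13322) = 1/35170 ≈ 2.8433e-5)
(-6731 - 24225) + l = (-6731 - 24225) + 1/35170 = -30956 + 1/35170 = -1088722519/35170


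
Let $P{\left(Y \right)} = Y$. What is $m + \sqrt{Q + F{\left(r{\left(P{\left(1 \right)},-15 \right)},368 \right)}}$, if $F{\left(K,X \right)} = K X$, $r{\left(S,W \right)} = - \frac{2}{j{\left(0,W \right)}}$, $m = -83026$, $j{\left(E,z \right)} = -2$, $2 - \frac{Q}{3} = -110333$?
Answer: $-83026 + \sqrt{331373} \approx -82450.0$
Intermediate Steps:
$Q = 331005$ ($Q = 6 - -330999 = 6 + 330999 = 331005$)
$r{\left(S,W \right)} = 1$ ($r{\left(S,W \right)} = - \frac{2}{-2} = \left(-2\right) \left(- \frac{1}{2}\right) = 1$)
$m + \sqrt{Q + F{\left(r{\left(P{\left(1 \right)},-15 \right)},368 \right)}} = -83026 + \sqrt{331005 + 1 \cdot 368} = -83026 + \sqrt{331005 + 368} = -83026 + \sqrt{331373}$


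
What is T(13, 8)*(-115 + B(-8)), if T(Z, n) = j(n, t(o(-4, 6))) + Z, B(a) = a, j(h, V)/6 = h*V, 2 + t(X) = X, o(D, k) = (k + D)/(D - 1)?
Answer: 62853/5 ≈ 12571.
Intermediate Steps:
o(D, k) = (D + k)/(-1 + D)
t(X) = -2 + X
j(h, V) = 6*V*h (j(h, V) = 6*(h*V) = 6*(V*h) = 6*V*h)
T(Z, n) = Z - 72*n/5 (T(Z, n) = 6*(-2 + (-4 + 6)/(-1 - 4))*n + Z = 6*(-2 + 2/(-5))*n + Z = 6*(-2 - ⅕*2)*n + Z = 6*(-2 - ⅖)*n + Z = 6*(-12/5)*n + Z = -72*n/5 + Z = Z - 72*n/5)
T(13, 8)*(-115 + B(-8)) = (13 - 72/5*8)*(-115 - 8) = (13 - 576/5)*(-123) = -511/5*(-123) = 62853/5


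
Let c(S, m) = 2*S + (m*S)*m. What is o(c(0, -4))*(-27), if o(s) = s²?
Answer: 0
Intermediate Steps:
c(S, m) = 2*S + S*m² (c(S, m) = 2*S + (S*m)*m = 2*S + S*m²)
o(c(0, -4))*(-27) = (0*(2 + (-4)²))²*(-27) = (0*(2 + 16))²*(-27) = (0*18)²*(-27) = 0²*(-27) = 0*(-27) = 0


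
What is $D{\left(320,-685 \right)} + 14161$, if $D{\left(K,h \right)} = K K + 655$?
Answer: $117216$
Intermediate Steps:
$D{\left(K,h \right)} = 655 + K^{2}$ ($D{\left(K,h \right)} = K^{2} + 655 = 655 + K^{2}$)
$D{\left(320,-685 \right)} + 14161 = \left(655 + 320^{2}\right) + 14161 = \left(655 + 102400\right) + 14161 = 103055 + 14161 = 117216$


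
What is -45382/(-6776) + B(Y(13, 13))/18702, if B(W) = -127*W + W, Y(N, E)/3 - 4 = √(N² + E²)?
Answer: 23291357/3520132 - 273*√2/1039 ≈ 6.2450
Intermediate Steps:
Y(N, E) = 12 + 3*√(E² + N²) (Y(N, E) = 12 + 3*√(N² + E²) = 12 + 3*√(E² + N²))
B(W) = -126*W
-45382/(-6776) + B(Y(13, 13))/18702 = -45382/(-6776) - 126*(12 + 3*√(13² + 13²))/18702 = -45382*(-1/6776) - 126*(12 + 3*√(169 + 169))*(1/18702) = 22691/3388 - 126*(12 + 3*√338)*(1/18702) = 22691/3388 - 126*(12 + 3*(13*√2))*(1/18702) = 22691/3388 - 126*(12 + 39*√2)*(1/18702) = 22691/3388 + (-1512 - 4914*√2)*(1/18702) = 22691/3388 + (-84/1039 - 273*√2/1039) = 23291357/3520132 - 273*√2/1039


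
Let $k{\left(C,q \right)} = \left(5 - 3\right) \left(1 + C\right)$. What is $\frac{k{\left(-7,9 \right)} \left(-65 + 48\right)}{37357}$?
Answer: $\frac{204}{37357} \approx 0.0054608$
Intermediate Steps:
$k{\left(C,q \right)} = 2 + 2 C$ ($k{\left(C,q \right)} = 2 \left(1 + C\right) = 2 + 2 C$)
$\frac{k{\left(-7,9 \right)} \left(-65 + 48\right)}{37357} = \frac{\left(2 + 2 \left(-7\right)\right) \left(-65 + 48\right)}{37357} = \left(2 - 14\right) \left(-17\right) \frac{1}{37357} = \left(-12\right) \left(-17\right) \frac{1}{37357} = 204 \cdot \frac{1}{37357} = \frac{204}{37357}$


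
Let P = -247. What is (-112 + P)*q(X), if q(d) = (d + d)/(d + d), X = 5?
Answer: -359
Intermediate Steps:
q(d) = 1 (q(d) = (2*d)/((2*d)) = (2*d)*(1/(2*d)) = 1)
(-112 + P)*q(X) = (-112 - 247)*1 = -359*1 = -359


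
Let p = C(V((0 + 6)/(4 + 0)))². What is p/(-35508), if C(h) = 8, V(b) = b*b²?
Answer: -16/8877 ≈ -0.0018024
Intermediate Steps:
V(b) = b³
p = 64 (p = 8² = 64)
p/(-35508) = 64/(-35508) = 64*(-1/35508) = -16/8877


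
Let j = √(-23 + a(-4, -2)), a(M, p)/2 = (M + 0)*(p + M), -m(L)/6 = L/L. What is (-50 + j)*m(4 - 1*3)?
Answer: 270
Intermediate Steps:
m(L) = -6 (m(L) = -6*L/L = -6*1 = -6)
a(M, p) = 2*M*(M + p) (a(M, p) = 2*((M + 0)*(p + M)) = 2*(M*(M + p)) = 2*M*(M + p))
j = 5 (j = √(-23 + 2*(-4)*(-4 - 2)) = √(-23 + 2*(-4)*(-6)) = √(-23 + 48) = √25 = 5)
(-50 + j)*m(4 - 1*3) = (-50 + 5)*(-6) = -45*(-6) = 270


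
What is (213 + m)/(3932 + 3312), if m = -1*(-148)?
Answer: 361/7244 ≈ 0.049834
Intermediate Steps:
m = 148
(213 + m)/(3932 + 3312) = (213 + 148)/(3932 + 3312) = 361/7244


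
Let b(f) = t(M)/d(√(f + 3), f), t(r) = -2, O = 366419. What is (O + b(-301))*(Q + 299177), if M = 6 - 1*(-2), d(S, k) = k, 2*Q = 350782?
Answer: 52341111278728/301 ≈ 1.7389e+11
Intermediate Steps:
Q = 175391 (Q = (½)*350782 = 175391)
M = 8 (M = 6 + 2 = 8)
b(f) = -2/f
(O + b(-301))*(Q + 299177) = (366419 - 2/(-301))*(175391 + 299177) = (366419 - 2*(-1/301))*474568 = (366419 + 2/301)*474568 = (110292121/301)*474568 = 52341111278728/301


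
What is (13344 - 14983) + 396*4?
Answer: -55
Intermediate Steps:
(13344 - 14983) + 396*4 = -1639 + 1584 = -55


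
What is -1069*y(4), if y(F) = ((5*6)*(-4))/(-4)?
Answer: -32070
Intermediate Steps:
y(F) = 30 (y(F) = (30*(-4))*(-1/4) = -120*(-1/4) = 30)
-1069*y(4) = -1069*30 = -32070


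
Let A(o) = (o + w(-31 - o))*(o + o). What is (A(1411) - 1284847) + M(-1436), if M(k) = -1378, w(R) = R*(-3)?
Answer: 14903589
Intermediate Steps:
w(R) = -3*R
A(o) = 2*o*(93 + 4*o) (A(o) = (o - 3*(-31 - o))*(o + o) = (o + (93 + 3*o))*(2*o) = (93 + 4*o)*(2*o) = 2*o*(93 + 4*o))
(A(1411) - 1284847) + M(-1436) = (2*1411*(93 + 4*1411) - 1284847) - 1378 = (2*1411*(93 + 5644) - 1284847) - 1378 = (2*1411*5737 - 1284847) - 1378 = (16189814 - 1284847) - 1378 = 14904967 - 1378 = 14903589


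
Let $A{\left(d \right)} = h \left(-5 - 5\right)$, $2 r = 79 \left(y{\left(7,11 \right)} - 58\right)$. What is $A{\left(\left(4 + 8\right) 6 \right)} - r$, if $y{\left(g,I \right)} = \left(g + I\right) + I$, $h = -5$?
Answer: $\frac{2391}{2} \approx 1195.5$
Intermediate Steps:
$y{\left(g,I \right)} = g + 2 I$ ($y{\left(g,I \right)} = \left(I + g\right) + I = g + 2 I$)
$r = - \frac{2291}{2}$ ($r = \frac{79 \left(\left(7 + 2 \cdot 11\right) - 58\right)}{2} = \frac{79 \left(\left(7 + 22\right) - 58\right)}{2} = \frac{79 \left(29 - 58\right)}{2} = \frac{79 \left(-29\right)}{2} = \frac{1}{2} \left(-2291\right) = - \frac{2291}{2} \approx -1145.5$)
$A{\left(d \right)} = 50$ ($A{\left(d \right)} = - 5 \left(-5 - 5\right) = \left(-5\right) \left(-10\right) = 50$)
$A{\left(\left(4 + 8\right) 6 \right)} - r = 50 - - \frac{2291}{2} = 50 + \frac{2291}{2} = \frac{2391}{2}$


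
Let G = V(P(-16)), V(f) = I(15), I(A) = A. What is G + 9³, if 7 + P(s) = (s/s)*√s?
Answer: 744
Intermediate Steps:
P(s) = -7 + √s (P(s) = -7 + (s/s)*√s = -7 + 1*√s = -7 + √s)
V(f) = 15
G = 15
G + 9³ = 15 + 9³ = 15 + 729 = 744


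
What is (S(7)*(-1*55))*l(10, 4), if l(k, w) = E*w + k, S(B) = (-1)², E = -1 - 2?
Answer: 110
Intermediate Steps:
E = -3
S(B) = 1
l(k, w) = k - 3*w (l(k, w) = -3*w + k = k - 3*w)
(S(7)*(-1*55))*l(10, 4) = (1*(-1*55))*(10 - 3*4) = (1*(-55))*(10 - 12) = -55*(-2) = 110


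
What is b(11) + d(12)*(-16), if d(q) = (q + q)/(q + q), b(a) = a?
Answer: -5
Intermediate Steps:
d(q) = 1 (d(q) = (2*q)/((2*q)) = (2*q)*(1/(2*q)) = 1)
b(11) + d(12)*(-16) = 11 + 1*(-16) = 11 - 16 = -5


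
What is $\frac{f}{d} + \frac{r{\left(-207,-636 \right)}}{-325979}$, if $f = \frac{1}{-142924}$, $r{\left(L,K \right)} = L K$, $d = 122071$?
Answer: $- \frac{99865915971469}{247274567935492} \approx -0.40387$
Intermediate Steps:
$r{\left(L,K \right)} = K L$
$f = - \frac{1}{142924} \approx -6.9967 \cdot 10^{-6}$
$\frac{f}{d} + \frac{r{\left(-207,-636 \right)}}{-325979} = - \frac{1}{142924 \cdot 122071} + \frac{\left(-636\right) \left(-207\right)}{-325979} = \left(- \frac{1}{142924}\right) \frac{1}{122071} + 131652 \left(- \frac{1}{325979}\right) = - \frac{1}{17446875604} - \frac{5724}{14173} = - \frac{99865915971469}{247274567935492}$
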